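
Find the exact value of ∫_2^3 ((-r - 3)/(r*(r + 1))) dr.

Factor the denominator: r**2 + r = (r + 1)r.
Partial fractions: (-r - 3)/(r*(r + 1)) = 2/(r + 1) - 3/r.
An antiderivative is F(r) = -3*log(r) + 2*log(r + 1).
Then F(3) - F(2) = (log(16/27)) - (log(9/8)) = -5*log(3) + 7*log(2).

-5*log(3) + 7*log(2)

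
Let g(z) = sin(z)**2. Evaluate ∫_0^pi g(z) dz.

pi/2

Use the identity sin^2(z) = (1 - cos(2*z))/2.
An antiderivative is F(z) = z/2 - sin(2*z)/4.
Then F(pi) - F(0) = (pi/2) - (0) = pi/2.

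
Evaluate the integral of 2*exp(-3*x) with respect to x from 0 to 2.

2/3 - 2*exp(-6)/3

An antiderivative is F(x) = -2*exp(-3*x)/3.
Then F(2) - F(0) = (-2*exp(-6)/3) - (-2/3) = 2/3 - 2*exp(-6)/3.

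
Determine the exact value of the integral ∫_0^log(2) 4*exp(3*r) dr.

Let u = exp(r), so du = exp(r) dr. When r = 0, u = 1; when r = log(2), u = 2.
The integral becomes 4·∫ u**2 du from 1 to 2, with antiderivative 4*u**3/3.
Back in r: F(r) = 4*exp(3*r)/3.
Then F(log(2)) - F(0) = (32/3) - (4/3) = 28/3.

28/3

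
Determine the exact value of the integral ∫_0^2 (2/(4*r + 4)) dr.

An antiderivative is F(r) = log(4*r + 4)/2.
Then F(2) - F(0) = (log(12)/2) - (log(2)) = log(3)/2.

log(3)/2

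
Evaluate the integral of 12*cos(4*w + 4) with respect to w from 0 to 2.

3*sin(12) - 3*sin(4)

Let u = 4*w + 4, so du = 4 dw. When w = 0, u = 4; when w = 2, u = 12.
The integral becomes 3·∫ cos(u) du from 4 to 12, with antiderivative 3*sin(u).
Back in w: F(w) = 3*sin(4*w + 4).
Then F(2) - F(0) = (3*sin(12)) - (3*sin(4)) = 3*sin(12) - 3*sin(4).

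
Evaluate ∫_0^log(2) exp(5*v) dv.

Let u = exp(v), so du = exp(v) dv. When v = 0, u = 1; when v = log(2), u = 2.
The integral becomes ∫ u**4 du from 1 to 2, with antiderivative u**5/5.
Back in v: F(v) = exp(5*v)/5.
Then F(log(2)) - F(0) = (32/5) - (1/5) = 31/5.

31/5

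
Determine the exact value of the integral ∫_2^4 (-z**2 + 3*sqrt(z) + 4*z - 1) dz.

58/3 - 4*sqrt(2)

By the power rule, an antiderivative is F(z) = 2*z**(3/2) - z**3/3 + 2*z**2 - z.
Then F(4) - F(2) = (68/3) - (10/3 + 4*sqrt(2)) = 58/3 - 4*sqrt(2).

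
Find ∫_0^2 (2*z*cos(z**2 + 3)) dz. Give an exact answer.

Let u = z**2 + 3, so du = 2*z dz. When z = 0, u = 3; when z = 2, u = 7.
The integral becomes ∫ cos(u) du from 3 to 7, with antiderivative sin(u).
Back in z: F(z) = sin(z**2 + 3).
Then F(2) - F(0) = (sin(7)) - (sin(3)) = -sin(3) + sin(7).

-sin(3) + sin(7)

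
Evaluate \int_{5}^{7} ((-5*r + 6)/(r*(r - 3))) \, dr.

Factor the denominator: r**2 - 3*r = r(r - 3).
Partial fractions: (-5*r + 6)/(r*(r - 3)) = -2/r - 3/(r - 3).
An antiderivative is F(r) = -2*log(r) - 3*log(r - 3).
Then F(7) - F(5) = (-6*log(2) - 2*log(7)) - (-2*log(5) - 3*log(2)) = -2*log(7) - 3*log(2) + 2*log(5).

-2*log(7) - 3*log(2) + 2*log(5)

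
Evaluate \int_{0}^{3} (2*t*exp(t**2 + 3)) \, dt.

Let u = t**2 + 3, so du = 2*t dt. When t = 0, u = 3; when t = 3, u = 12.
The integral becomes ∫ exp(u) du from 3 to 12, with antiderivative exp(u).
Back in t: F(t) = exp(t**2 + 3).
Then F(3) - F(0) = (exp(12)) - (exp(3)) = -exp(3) + exp(12).

-exp(3) + exp(12)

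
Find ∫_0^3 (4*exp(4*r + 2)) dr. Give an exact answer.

-exp(2) + exp(14)

Let u = 4*r + 2, so du = 4 dr. When r = 0, u = 2; when r = 3, u = 14.
The integral becomes ∫ exp(u) du from 2 to 14, with antiderivative exp(u).
Back in r: F(r) = exp(4*r + 2).
Then F(3) - F(0) = (exp(14)) - (exp(2)) = -exp(2) + exp(14).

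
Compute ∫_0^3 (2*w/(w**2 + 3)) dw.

Let u = w**2 + 3, so du = 2*w dw. When w = 0, u = 3; when w = 3, u = 12.
The integral becomes ∫ 1/u du from 3 to 12, with antiderivative log(u).
Back in w: F(w) = log(w**2 + 3).
Then F(3) - F(0) = (log(12)) - (log(3)) = log(4).

log(4)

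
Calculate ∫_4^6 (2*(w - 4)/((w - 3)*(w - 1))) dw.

-4*log(3) + 3*log(5)

Factor the denominator: w**2 - 4*w + 3 = (w - 1)(w - 3).
Partial fractions: 2*(w - 4)/((w - 3)*(w - 1)) = 3/(w - 1) - 1/(w - 3).
An antiderivative is F(w) = -log(w - 3) + 3*log(w - 1).
Then F(6) - F(4) = (-log(3) + 3*log(5)) - (log(27)) = -4*log(3) + 3*log(5).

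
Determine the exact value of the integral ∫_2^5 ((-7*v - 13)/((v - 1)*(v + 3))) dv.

-16*log(2) + 2*log(5)

Factor the denominator: v**2 + 2*v - 3 = (v + 3)(v - 1).
Partial fractions: (-7*v - 13)/((v - 1)*(v + 3)) = -2/(v + 3) - 5/(v - 1).
An antiderivative is F(v) = -5*log(v - 1) - 2*log(v + 3).
Then F(5) - F(2) = (-16*log(2)) - (-log(25)) = -16*log(2) + 2*log(5).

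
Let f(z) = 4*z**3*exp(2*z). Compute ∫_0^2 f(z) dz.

Integrate by parts 3 times (u = z^3, dv = 4*exp(2*z) dz).
An antiderivative is F(z) = (4*z**3 - 6*z**2 + 6*z - 3)*exp(2*z)/2.
Then F(2) - F(0) = (17*exp(4)/2) - (-3/2) = 3/2 + 17*exp(4)/2.

3/2 + 17*exp(4)/2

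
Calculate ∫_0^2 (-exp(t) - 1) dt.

-exp(2) - 1

An antiderivative is F(t) = -t - exp(t).
Then F(2) - F(0) = (-exp(2) - 2) - (-1) = -exp(2) - 1.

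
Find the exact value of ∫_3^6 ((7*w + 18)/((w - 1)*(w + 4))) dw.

Factor the denominator: w**2 + 3*w - 4 = (w + 4)(w - 1).
Partial fractions: (7*w + 18)/((w - 1)*(w + 4)) = 2/(w + 4) + 5/(w - 1).
An antiderivative is F(w) = 5*log(w - 1) + 2*log(w + 4).
Then F(6) - F(3) = (2*log(2) + 7*log(5)) - (5*log(2) + 2*log(7)) = -2*log(7) - 3*log(2) + 7*log(5).

-2*log(7) - 3*log(2) + 7*log(5)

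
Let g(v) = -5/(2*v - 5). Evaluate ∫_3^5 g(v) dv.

-5*log(5)/2

An antiderivative is F(v) = -5*log(2*v - 5)/2.
Then F(5) - F(3) = (-5*log(5)/2) - (0) = -5*log(5)/2.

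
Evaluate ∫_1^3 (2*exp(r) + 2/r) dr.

-2*exp(1) + 2*log(3) + 2*exp(3)

An antiderivative is F(r) = 2*exp(r) + 2*log(r).
Then F(3) - F(1) = (2*log(3) + 2*exp(3)) - (2*exp(1)) = -2*exp(1) + 2*log(3) + 2*exp(3).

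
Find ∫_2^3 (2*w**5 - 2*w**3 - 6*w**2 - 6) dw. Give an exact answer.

871/6

By the power rule, an antiderivative is F(w) = w**6/3 - w**4/2 - 2*w**3 - 6*w.
Then F(3) - F(2) = (261/2) - (-44/3) = 871/6.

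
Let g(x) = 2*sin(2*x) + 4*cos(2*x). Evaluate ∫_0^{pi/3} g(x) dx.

An antiderivative is F(x) = 2*sin(2*x) - cos(2*x).
Then F(pi/3) - F(0) = (1/2 + sqrt(3)) - (-1) = 3/2 + sqrt(3).

3/2 + sqrt(3)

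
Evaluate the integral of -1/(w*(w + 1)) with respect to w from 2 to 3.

Factor the denominator: w**2 + w = (w + 1)w.
Partial fractions: -1/(w*(w + 1)) = 1/(w + 1) - 1/w.
An antiderivative is F(w) = -log(w) + log(w + 1).
Then F(3) - F(2) = (log(4/3)) - (log(3/2)) = log(8/9).

log(8/9)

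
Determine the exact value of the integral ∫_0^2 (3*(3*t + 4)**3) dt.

Let u = 3*t + 4, so du = 3 dt. When t = 0, u = 4; when t = 2, u = 10.
The integral becomes ∫ u**3 du from 4 to 10, with antiderivative u**4/4.
Back in t: F(t) = (3*t + 4)**4/4.
Then F(2) - F(0) = (2500) - (64) = 2436.

2436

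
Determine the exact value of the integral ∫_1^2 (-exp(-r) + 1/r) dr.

-exp(-1) + exp(-2) + log(2)

An antiderivative is F(r) = log(r) + exp(-r).
Then F(2) - F(1) = (exp(-2) + log(2)) - (exp(-1)) = -exp(-1) + exp(-2) + log(2).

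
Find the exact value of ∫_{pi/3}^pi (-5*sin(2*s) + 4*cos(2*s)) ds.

An antiderivative is F(s) = 2*sin(2*s) + 5*cos(2*s)/2.
Then F(pi) - F(pi/3) = (5/2) - (-5/4 + sqrt(3)) = 15/4 - sqrt(3).

15/4 - sqrt(3)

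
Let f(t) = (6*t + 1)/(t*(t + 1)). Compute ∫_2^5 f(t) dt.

log(80)

Factor the denominator: t**2 + t = (t + 1)t.
Partial fractions: (6*t + 1)/(t*(t + 1)) = 5/(t + 1) + 1/t.
An antiderivative is F(t) = log(t) + 5*log(t + 1).
Then F(5) - F(2) = (log(5) + 5*log(2) + 5*log(3)) - (log(2) + 5*log(3)) = log(80).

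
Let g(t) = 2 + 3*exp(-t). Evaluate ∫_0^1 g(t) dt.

An antiderivative is F(t) = 2*t - 3*exp(-t).
Then F(1) - F(0) = (2 - 3*exp(-1)) - (-3) = 5 - 3*exp(-1).

5 - 3*exp(-1)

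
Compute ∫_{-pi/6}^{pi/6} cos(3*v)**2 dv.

Use the identity cos^2(3*v) = (1 + cos(6*v))/2.
An antiderivative is F(v) = v/2 + sin(6*v)/12.
Then F(pi/6) - F(-pi/6) = (pi/12) - (-pi/12) = pi/6.

pi/6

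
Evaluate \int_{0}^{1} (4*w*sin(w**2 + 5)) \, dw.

Let u = w**2 + 5, so du = 2*w dw. When w = 0, u = 5; when w = 1, u = 6.
The integral becomes 2·∫ sin(u) du from 5 to 6, with antiderivative -2*cos(u).
Back in w: F(w) = -2*cos(w**2 + 5).
Then F(1) - F(0) = (-2*cos(6)) - (-2*cos(5)) = -2*cos(6) + 2*cos(5).

-2*cos(6) + 2*cos(5)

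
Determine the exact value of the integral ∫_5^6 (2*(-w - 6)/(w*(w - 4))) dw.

-3*log(5) - 2*log(2) + 3*log(3)

Factor the denominator: w**2 - 4*w = w(w - 4).
Partial fractions: 2*(-w - 6)/(w*(w - 4)) = 3/w - 5/(w - 4).
An antiderivative is F(w) = 3*log(w) - 5*log(w - 4).
Then F(6) - F(5) = (log(27/4)) - (3*log(5)) = -3*log(5) - 2*log(2) + 3*log(3).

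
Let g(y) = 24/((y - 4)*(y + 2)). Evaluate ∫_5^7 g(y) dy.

-4*log(3) + 4*log(7)

Factor the denominator: y**2 - 2*y - 8 = (y + 2)(y - 4).
Partial fractions: 24/((y - 4)*(y + 2)) = -4/(y + 2) + 4/(y - 4).
An antiderivative is F(y) = 4*log(y - 4) - 4*log(y + 2).
Then F(7) - F(5) = (-log(81)) - (-4*log(7)) = -4*log(3) + 4*log(7).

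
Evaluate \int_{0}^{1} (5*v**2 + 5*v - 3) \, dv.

By the power rule, an antiderivative is F(v) = 5*v**3/3 + 5*v**2/2 - 3*v.
Then F(1) - F(0) = (7/6) - (0) = 7/6.

7/6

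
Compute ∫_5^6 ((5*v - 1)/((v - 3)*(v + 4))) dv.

-4*log(3) + log(2) + 3*log(5)

Factor the denominator: v**2 + v - 12 = (v + 4)(v - 3).
Partial fractions: (5*v - 1)/((v - 3)*(v + 4)) = 3/(v + 4) + 2/(v - 3).
An antiderivative is F(v) = 2*log(v - 3) + 3*log(v + 4).
Then F(6) - F(5) = (3*log(2) + 2*log(3) + 3*log(5)) - (2*log(2) + 6*log(3)) = -4*log(3) + log(2) + 3*log(5).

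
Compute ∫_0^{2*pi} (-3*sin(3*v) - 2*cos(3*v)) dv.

An antiderivative is F(v) = -2*sin(3*v)/3 + cos(3*v).
Then F(2*pi) - F(0) = (1) - (1) = 0.

0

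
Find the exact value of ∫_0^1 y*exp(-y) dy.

1 - 2*exp(-1)

Integrate by parts once (u = y, dv = exp(-y) dy).
An antiderivative is F(y) = (-y - 1)*exp(-y).
Then F(1) - F(0) = (-2*exp(-1)) - (-1) = 1 - 2*exp(-1).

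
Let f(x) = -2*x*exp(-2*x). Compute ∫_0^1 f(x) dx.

(3 - exp(2))*exp(-2)/2

Integrate by parts once (u = x, dv = -2*exp(-2*x) dx).
An antiderivative is F(x) = (2*x + 1)*exp(-2*x)/2.
Then F(1) - F(0) = (3*exp(-2)/2) - (1/2) = (3 - exp(2))*exp(-2)/2.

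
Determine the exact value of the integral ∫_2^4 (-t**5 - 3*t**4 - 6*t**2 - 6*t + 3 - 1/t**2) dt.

-28189/20

By the power rule, an antiderivative is F(t) = -t**6/6 - 3*t**5/5 - 2*t**3 - 3*t**2 + 3*t + 1/t.
Then F(4) - F(2) = (-87649/60) - (-1541/30) = -28189/20.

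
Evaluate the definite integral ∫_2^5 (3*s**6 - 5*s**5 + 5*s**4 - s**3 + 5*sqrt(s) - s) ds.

By the power rule, an antiderivative is F(s) = 3*s**7/7 - 5*s**6/6 + s**5 - s**4/4 + 10*s**(3/2)/3 - s**2/2.
Then F(5) - F(2) = (50*sqrt(5)/3 + 1967075/84) - (20*sqrt(2)/3 + 578/21) = -20*sqrt(2)/3 + 50*sqrt(5)/3 + 654921/28.

-20*sqrt(2)/3 + 50*sqrt(5)/3 + 654921/28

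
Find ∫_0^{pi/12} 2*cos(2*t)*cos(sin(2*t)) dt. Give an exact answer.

Let u = sin(2*t), so du = 2*cos(2*t) dt. When t = 0, u = 0; when t = pi/12, u = 1/2.
The integral becomes ∫ cos(u) du from 0 to 1/2, with antiderivative sin(u).
Back in t: F(t) = sin(sin(2*t)).
Then F(pi/12) - F(0) = (sin(1/2)) - (0) = sin(1/2).

sin(1/2)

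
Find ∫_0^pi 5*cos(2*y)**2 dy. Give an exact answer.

Use the identity cos^2(2*y) = (1 + cos(4*y))/2.
An antiderivative is F(y) = 5*y/2 + 5*sin(4*y)/8.
Then F(pi) - F(0) = (5*pi/2) - (0) = 5*pi/2.

5*pi/2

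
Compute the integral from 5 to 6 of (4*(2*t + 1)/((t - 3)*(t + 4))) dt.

Factor the denominator: t**2 + t - 12 = (t + 4)(t - 3).
Partial fractions: 4*(2*t + 1)/((t - 3)*(t + 4)) = 4/(t + 4) + 4/(t - 3).
An antiderivative is F(t) = 4*log(t - 3) + 4*log(t + 4).
Then F(6) - F(5) = (4*log(2) + 4*log(3) + 4*log(5)) - (4*log(2) + 8*log(3)) = -4*log(3) + 4*log(5).

-4*log(3) + 4*log(5)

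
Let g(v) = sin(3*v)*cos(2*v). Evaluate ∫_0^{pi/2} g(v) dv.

Use the identity sin(3*v)cos(2*v) = [sin(5*v) + sin(v)]/2.
An antiderivative is F(v) = -cos(v)/2 - cos(5*v)/10.
Then F(pi/2) - F(0) = (0) - (-3/5) = 3/5.

3/5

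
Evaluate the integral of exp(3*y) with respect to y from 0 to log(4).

21

Let u = exp(y), so du = exp(y) dy. When y = 0, u = 1; when y = log(4), u = 4.
The integral becomes ∫ u**2 du from 1 to 4, with antiderivative u**3/3.
Back in y: F(y) = exp(3*y)/3.
Then F(log(4)) - F(0) = (64/3) - (1/3) = 21.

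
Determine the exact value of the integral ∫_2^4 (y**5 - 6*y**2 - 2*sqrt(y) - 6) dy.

By the power rule, an antiderivative is F(y) = y**6/6 - 4*y**(3/2)/3 - 2*y**3 - 6*y.
Then F(4) - F(2) = (520) - (-52/3 - 8*sqrt(2)/3) = 8*sqrt(2)/3 + 1612/3.

8*sqrt(2)/3 + 1612/3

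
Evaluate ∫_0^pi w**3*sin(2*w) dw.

pi*(3 - 2*pi**2)/4

Integrate by parts 3 times (u = w^3, dv = sin(2*w) dw).
An antiderivative is F(w) = -w**3*cos(2*w)/2 + 3*w**2*sin(2*w)/4 + 3*w*cos(2*w)/4 - 3*sin(2*w)/8.
Then F(pi) - F(0) = (pi*(3 - 2*pi**2)/4) - (0) = pi*(3 - 2*pi**2)/4.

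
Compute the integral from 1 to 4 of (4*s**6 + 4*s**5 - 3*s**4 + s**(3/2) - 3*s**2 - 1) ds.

By the power rule, an antiderivative is F(s) = 4*s**7/7 + 2*s**6/3 + 2*s**(5/2)/5 - 3*s**5/5 - s**3 - s.
Then F(4) - F(1) = (1199452/105) - (-101/105) = 399851/35.

399851/35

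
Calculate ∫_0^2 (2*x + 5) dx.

14

By the power rule, an antiderivative is F(x) = x**2 + 5*x.
Then F(2) - F(0) = (14) - (0) = 14.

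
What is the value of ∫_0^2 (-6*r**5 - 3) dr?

By the power rule, an antiderivative is F(r) = -r**6 - 3*r.
Then F(2) - F(0) = (-70) - (0) = -70.

-70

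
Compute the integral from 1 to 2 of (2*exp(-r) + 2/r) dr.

-2*exp(-2) + 2*exp(-1) + 2*log(2)

An antiderivative is F(r) = 2*log(r) - 2*exp(-r).
Then F(2) - F(1) = (-2*exp(-2) + 2*log(2)) - (-2*exp(-1)) = -2*exp(-2) + 2*exp(-1) + 2*log(2).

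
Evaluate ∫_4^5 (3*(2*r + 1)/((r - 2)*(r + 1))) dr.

-4*log(2) - log(5) + 6*log(3)

Factor the denominator: r**2 - r - 2 = (r + 1)(r - 2).
Partial fractions: 3*(2*r + 1)/((r - 2)*(r + 1)) = 1/(r + 1) + 5/(r - 2).
An antiderivative is F(r) = 5*log(r - 2) + log(r + 1).
Then F(5) - F(4) = (log(2) + 6*log(3)) - (log(5) + 5*log(2)) = -4*log(2) - log(5) + 6*log(3).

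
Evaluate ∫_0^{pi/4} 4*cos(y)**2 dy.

Use the identity cos^2(y) = (1 + cos(2*y))/2.
An antiderivative is F(y) = 2*y + sin(2*y).
Then F(pi/4) - F(0) = (1 + pi/2) - (0) = 1 + pi/2.

1 + pi/2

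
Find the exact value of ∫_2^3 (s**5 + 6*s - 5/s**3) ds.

9035/72

By the power rule, an antiderivative is F(s) = s**6/6 + 3*s**2 + 5/(2*s**2).
Then F(3) - F(2) = (1339/9) - (559/24) = 9035/72.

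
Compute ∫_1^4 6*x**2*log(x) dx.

-42 + 256*log(2)

Integrate by parts once (u = ln x, dv = 6*x**2 dx).
An antiderivative is F(x) = 2*x**3*(3*log(x) - 1)/3.
Then F(4) - F(1) = (-128/3 + 256*log(2)) - (-2/3) = -42 + 256*log(2).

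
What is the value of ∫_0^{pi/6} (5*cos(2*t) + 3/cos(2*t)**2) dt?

An antiderivative is F(t) = 5*sin(2*t)/2 + 3*tan(2*t)/2.
Then F(pi/6) - F(0) = (11*sqrt(3)/4) - (0) = 11*sqrt(3)/4.

11*sqrt(3)/4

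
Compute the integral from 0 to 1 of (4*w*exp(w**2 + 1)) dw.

2*E*(-1 + E)

Let u = w**2 + 1, so du = 2*w dw. When w = 0, u = 1; when w = 1, u = 2.
The integral becomes 2·∫ exp(u) du from 1 to 2, with antiderivative 2*exp(u).
Back in w: F(w) = 2*exp(w**2 + 1).
Then F(1) - F(0) = (2*exp(2)) - (2*exp(1)) = 2*exp(1)*(-1 + exp(1)).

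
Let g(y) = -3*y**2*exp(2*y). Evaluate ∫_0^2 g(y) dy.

Integrate by parts twice (u = y^2, dv = -3*exp(2*y) dy).
An antiderivative is F(y) = (-6*y**2 + 6*y - 3)*exp(2*y)/4.
Then F(2) - F(0) = (-15*exp(4)/4) - (-3/4) = 3/4 - 15*exp(4)/4.

3/4 - 15*exp(4)/4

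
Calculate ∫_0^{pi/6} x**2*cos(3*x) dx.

-2/27 + pi**2/108

Integrate by parts twice (u = x^2, dv = cos(3*x) dx).
An antiderivative is F(x) = x**2*sin(3*x)/3 + 2*x*cos(3*x)/9 - 2*sin(3*x)/27.
Then F(pi/6) - F(0) = (-2/27 + pi**2/108) - (0) = -2/27 + pi**2/108.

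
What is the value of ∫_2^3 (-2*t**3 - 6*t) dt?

-95/2

By the power rule, an antiderivative is F(t) = -t**4/2 - 3*t**2.
Then F(3) - F(2) = (-135/2) - (-20) = -95/2.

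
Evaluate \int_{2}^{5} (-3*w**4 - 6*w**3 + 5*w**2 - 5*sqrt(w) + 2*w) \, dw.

-25533/10 - 50*sqrt(5)/3 + 20*sqrt(2)/3

By the power rule, an antiderivative is F(w) = -3*w**5/5 - 3*w**4/2 - 10*w**(3/2)/3 + 5*w**3/3 + w**2.
Then F(5) - F(2) = (-15475/6 - 50*sqrt(5)/3) - (-388/15 - 20*sqrt(2)/3) = -25533/10 - 50*sqrt(5)/3 + 20*sqrt(2)/3.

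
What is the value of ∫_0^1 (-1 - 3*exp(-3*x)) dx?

-2 + exp(-3)

An antiderivative is F(x) = -x + exp(-3*x).
Then F(1) - F(0) = (-1 + exp(-3)) - (1) = -2 + exp(-3).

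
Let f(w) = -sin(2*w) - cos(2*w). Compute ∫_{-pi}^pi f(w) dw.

An antiderivative is F(w) = -sin(2*w)/2 + cos(2*w)/2.
Then F(pi) - F(-pi) = (1/2) - (1/2) = 0.

0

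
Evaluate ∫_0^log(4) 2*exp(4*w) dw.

255/2

Let u = exp(w), so du = exp(w) dw. When w = 0, u = 1; when w = log(4), u = 4.
The integral becomes 2·∫ u**3 du from 1 to 4, with antiderivative u**4/2.
Back in w: F(w) = exp(4*w)/2.
Then F(log(4)) - F(0) = (128) - (1/2) = 255/2.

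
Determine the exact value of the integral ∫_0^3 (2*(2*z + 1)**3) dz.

Let u = 2*z + 1, so du = 2 dz. When z = 0, u = 1; when z = 3, u = 7.
The integral becomes ∫ u**3 du from 1 to 7, with antiderivative u**4/4.
Back in z: F(z) = (2*z + 1)**4/4.
Then F(3) - F(0) = (2401/4) - (1/4) = 600.

600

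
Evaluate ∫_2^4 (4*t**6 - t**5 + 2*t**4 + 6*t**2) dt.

By the power rule, an antiderivative is F(t) = 4*t**7/7 - t**6/6 + 2*t**5/5 + 2*t**3.
Then F(4) - F(2) = (967808/105) - (9584/105) = 319408/35.

319408/35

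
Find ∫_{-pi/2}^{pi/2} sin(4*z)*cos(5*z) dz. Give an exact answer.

Use the identity sin(4*z)cos(5*z) = [sin(9*z) + sin(-z)]/2.
An antiderivative is F(z) = cos(z)/2 - cos(9*z)/18.
Then F(pi/2) - F(-pi/2) = (0) - (0) = 0.

0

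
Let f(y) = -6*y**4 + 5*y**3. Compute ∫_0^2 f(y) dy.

By the power rule, an antiderivative is F(y) = -6*y**5/5 + 5*y**4/4.
Then F(2) - F(0) = (-92/5) - (0) = -92/5.

-92/5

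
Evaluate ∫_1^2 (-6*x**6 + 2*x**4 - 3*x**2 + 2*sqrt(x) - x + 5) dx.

-21271/210 + 8*sqrt(2)/3

By the power rule, an antiderivative is F(x) = -6*x**7/7 + 2*x**5/5 + 4*x**(3/2)/3 - x**3 - x**2/2 + 5*x.
Then F(2) - F(1) = (-3392/35 + 8*sqrt(2)/3) - (919/210) = -21271/210 + 8*sqrt(2)/3.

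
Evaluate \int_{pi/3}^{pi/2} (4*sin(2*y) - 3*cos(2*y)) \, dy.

1 + 3*sqrt(3)/4

An antiderivative is F(y) = -3*sin(2*y)/2 - 2*cos(2*y).
Then F(pi/2) - F(pi/3) = (2) - (1 - 3*sqrt(3)/4) = 1 + 3*sqrt(3)/4.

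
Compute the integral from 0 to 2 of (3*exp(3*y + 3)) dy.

Let u = 3*y + 3, so du = 3 dy. When y = 0, u = 3; when y = 2, u = 9.
The integral becomes ∫ exp(u) du from 3 to 9, with antiderivative exp(u).
Back in y: F(y) = exp(3*y + 3).
Then F(2) - F(0) = (exp(9)) - (exp(3)) = -exp(3) + exp(9).

-exp(3) + exp(9)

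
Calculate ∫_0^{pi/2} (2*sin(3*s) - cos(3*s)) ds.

1

An antiderivative is F(s) = -sin(3*s)/3 - 2*cos(3*s)/3.
Then F(pi/2) - F(0) = (1/3) - (-2/3) = 1.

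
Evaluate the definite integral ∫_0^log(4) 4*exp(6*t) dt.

Let u = exp(t), so du = exp(t) dt. When t = 0, u = 1; when t = log(4), u = 4.
The integral becomes 4·∫ u**5 du from 1 to 4, with antiderivative 2*u**6/3.
Back in t: F(t) = 2*exp(6*t)/3.
Then F(log(4)) - F(0) = (8192/3) - (2/3) = 2730.

2730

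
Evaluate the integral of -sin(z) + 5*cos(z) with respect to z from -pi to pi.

An antiderivative is F(z) = 5*sin(z) + cos(z).
Then F(pi) - F(-pi) = (-1) - (-1) = 0.

0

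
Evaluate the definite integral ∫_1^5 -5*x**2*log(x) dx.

620/9 - 625*log(5)/3

Integrate by parts once (u = ln x, dv = -5*x**2 dx).
An antiderivative is F(x) = -5*x**3*(3*log(x) - 1)/9.
Then F(5) - F(1) = (625/9 - 625*log(5)/3) - (5/9) = 620/9 - 625*log(5)/3.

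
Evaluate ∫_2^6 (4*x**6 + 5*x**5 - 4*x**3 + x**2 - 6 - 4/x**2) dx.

By the power rule, an antiderivative is F(x) = 4*x**7/7 + 5*x**6/6 - x**4 + x**3/3 - 6*x + 4/x.
Then F(6) - F(2) = (4149266/21) - (722/7) = 4147100/21.

4147100/21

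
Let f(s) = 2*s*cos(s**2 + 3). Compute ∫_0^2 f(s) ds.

-sin(3) + sin(7)

Let u = s**2 + 3, so du = 2*s ds. When s = 0, u = 3; when s = 2, u = 7.
The integral becomes ∫ cos(u) du from 3 to 7, with antiderivative sin(u).
Back in s: F(s) = sin(s**2 + 3).
Then F(2) - F(0) = (sin(7)) - (sin(3)) = -sin(3) + sin(7).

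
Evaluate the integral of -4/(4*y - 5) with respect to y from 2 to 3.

log(3/7)

An antiderivative is F(y) = -log(4*y - 5).
Then F(3) - F(2) = (-log(7)) - (-log(3)) = log(3/7).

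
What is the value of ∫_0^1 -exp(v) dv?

An antiderivative is F(v) = -exp(v).
Then F(1) - F(0) = (-E) - (-1) = 1 - E.

1 - E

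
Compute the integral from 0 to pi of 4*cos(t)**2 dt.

2*pi

Use the identity cos^2(t) = (1 + cos(2*t))/2.
An antiderivative is F(t) = 2*t + sin(2*t).
Then F(pi) - F(0) = (2*pi) - (0) = 2*pi.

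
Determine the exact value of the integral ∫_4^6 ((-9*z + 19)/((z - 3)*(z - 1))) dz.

-5*log(5) + log(3)

Factor the denominator: z**2 - 4*z + 3 = (z - 1)(z - 3).
Partial fractions: (-9*z + 19)/((z - 3)*(z - 1)) = -5/(z - 1) - 4/(z - 3).
An antiderivative is F(z) = -4*log(z - 3) - 5*log(z - 1).
Then F(6) - F(4) = (-5*log(5) - 4*log(3)) - (-5*log(3)) = -5*log(5) + log(3).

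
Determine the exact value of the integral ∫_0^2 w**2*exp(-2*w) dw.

Integrate by parts twice (u = w^2, dv = exp(-2*w) dw).
An antiderivative is F(w) = (-2*w**2 - 2*w - 1)*exp(-2*w)/4.
Then F(2) - F(0) = (-13*exp(-4)/4) - (-1/4) = (-13 + exp(4))*exp(-4)/4.

(-13 + exp(4))*exp(-4)/4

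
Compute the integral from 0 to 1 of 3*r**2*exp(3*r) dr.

-2/9 + 5*exp(3)/9

Integrate by parts twice (u = r^2, dv = 3*exp(3*r) dr).
An antiderivative is F(r) = (9*r**2 - 6*r + 2)*exp(3*r)/9.
Then F(1) - F(0) = (5*exp(3)/9) - (2/9) = -2/9 + 5*exp(3)/9.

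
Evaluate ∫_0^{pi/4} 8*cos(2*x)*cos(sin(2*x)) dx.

Let u = sin(2*x), so du = 2*cos(2*x) dx. When x = 0, u = 0; when x = pi/4, u = 1.
The integral becomes 4·∫ cos(u) du from 0 to 1, with antiderivative 4*sin(u).
Back in x: F(x) = 4*sin(sin(2*x)).
Then F(pi/4) - F(0) = (4*sin(1)) - (0) = 4*sin(1).

4*sin(1)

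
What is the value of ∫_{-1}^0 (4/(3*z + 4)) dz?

An antiderivative is F(z) = 4*log(3*z + 4)/3.
Then F(0) - F(-1) = (8*log(2)/3) - (0) = 8*log(2)/3.

8*log(2)/3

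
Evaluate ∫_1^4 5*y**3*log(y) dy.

Integrate by parts once (u = ln y, dv = 5*y**3 dy).
An antiderivative is F(y) = 5*y**4*(4*log(y) - 1)/16.
Then F(4) - F(1) = (-80 + 640*log(2)) - (-5/16) = -1275/16 + 640*log(2).

-1275/16 + 640*log(2)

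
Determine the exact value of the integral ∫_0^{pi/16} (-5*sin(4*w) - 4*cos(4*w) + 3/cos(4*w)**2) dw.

An antiderivative is F(w) = -sin(4*w) + 5*cos(4*w)/4 + 3*tan(4*w)/4.
Then F(pi/16) - F(0) = (sqrt(2)/8 + 3/4) - (5/4) = -1/2 + sqrt(2)/8.

-1/2 + sqrt(2)/8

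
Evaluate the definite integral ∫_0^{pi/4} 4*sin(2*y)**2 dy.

pi/2

Use the identity sin^2(2*y) = (1 - cos(4*y))/2.
An antiderivative is F(y) = 2*y - sin(4*y)/2.
Then F(pi/4) - F(0) = (pi/2) - (0) = pi/2.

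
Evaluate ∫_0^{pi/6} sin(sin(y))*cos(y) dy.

Let u = sin(y), so du = cos(y) dy. When y = 0, u = 0; when y = pi/6, u = 1/2.
The integral becomes ∫ sin(u) du from 0 to 1/2, with antiderivative -cos(u).
Back in y: F(y) = -cos(sin(y)).
Then F(pi/6) - F(0) = (-cos(1/2)) - (-1) = 1 - cos(1/2).

1 - cos(1/2)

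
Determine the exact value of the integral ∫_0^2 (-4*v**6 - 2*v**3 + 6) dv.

-484/7

By the power rule, an antiderivative is F(v) = -4*v**7/7 - v**4/2 + 6*v.
Then F(2) - F(0) = (-484/7) - (0) = -484/7.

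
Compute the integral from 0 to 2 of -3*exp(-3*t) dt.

An antiderivative is F(t) = exp(-3*t).
Then F(2) - F(0) = (exp(-6)) - (1) = -1 + exp(-6).

-1 + exp(-6)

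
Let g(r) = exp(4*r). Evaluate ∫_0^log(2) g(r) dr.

15/4

Let u = exp(r), so du = exp(r) dr. When r = 0, u = 1; when r = log(2), u = 2.
The integral becomes ∫ u**3 du from 1 to 2, with antiderivative u**4/4.
Back in r: F(r) = exp(4*r)/4.
Then F(log(2)) - F(0) = (4) - (1/4) = 15/4.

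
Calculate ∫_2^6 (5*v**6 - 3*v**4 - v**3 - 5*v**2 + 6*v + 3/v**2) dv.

20437913/105

By the power rule, an antiderivative is F(v) = 5*v**7/7 - 3*v**5/5 - v**4/4 - 5*v**3/3 + 3*v**2 - 3/v.
Then F(6) - F(2) = (13629853/70) - (13733/210) = 20437913/105.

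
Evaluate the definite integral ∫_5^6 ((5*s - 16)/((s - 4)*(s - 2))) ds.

Factor the denominator: s**2 - 6*s + 8 = (s - 2)(s - 4).
Partial fractions: (5*s - 16)/((s - 4)*(s - 2)) = 3/(s - 2) + 2/(s - 4).
An antiderivative is F(s) = 2*log(s - 4) + 3*log(s - 2).
Then F(6) - F(5) = (8*log(2)) - (log(27)) = -3*log(3) + 8*log(2).

-3*log(3) + 8*log(2)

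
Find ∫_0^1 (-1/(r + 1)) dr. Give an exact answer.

-log(2)

An antiderivative is F(r) = -log(r + 1).
Then F(1) - F(0) = (-log(2)) - (0) = -log(2).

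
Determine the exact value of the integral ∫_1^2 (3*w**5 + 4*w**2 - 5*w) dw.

100/3

By the power rule, an antiderivative is F(w) = w**6/2 + 4*w**3/3 - 5*w**2/2.
Then F(2) - F(1) = (98/3) - (-2/3) = 100/3.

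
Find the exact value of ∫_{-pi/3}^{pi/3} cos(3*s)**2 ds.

Use the identity cos^2(3*s) = (1 + cos(6*s))/2.
An antiderivative is F(s) = s/2 + sin(6*s)/12.
Then F(pi/3) - F(-pi/3) = (pi/6) - (-pi/6) = pi/3.

pi/3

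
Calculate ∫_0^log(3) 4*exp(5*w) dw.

Let u = exp(w), so du = exp(w) dw. When w = 0, u = 1; when w = log(3), u = 3.
The integral becomes 4·∫ u**4 du from 1 to 3, with antiderivative 4*u**5/5.
Back in w: F(w) = 4*exp(5*w)/5.
Then F(log(3)) - F(0) = (972/5) - (4/5) = 968/5.

968/5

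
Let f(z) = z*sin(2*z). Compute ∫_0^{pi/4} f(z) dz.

1/4

Integrate by parts once (u = z, dv = sin(2*z) dz).
An antiderivative is F(z) = -z*cos(2*z)/2 + sin(2*z)/4.
Then F(pi/4) - F(0) = (1/4) - (0) = 1/4.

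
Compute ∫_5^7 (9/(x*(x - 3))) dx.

Factor the denominator: x**2 - 3*x = x(x - 3).
Partial fractions: 9/(x*(x - 3)) = -3/x + 3/(x - 3).
An antiderivative is F(x) = -3*log(x) + 3*log(x - 3).
Then F(7) - F(5) = (-3*log(7) + 6*log(2)) - (-3*log(5) + 3*log(2)) = -3*log(7) + 3*log(2) + 3*log(5).

-3*log(7) + 3*log(2) + 3*log(5)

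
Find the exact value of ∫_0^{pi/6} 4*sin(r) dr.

4 - 2*sqrt(3)

An antiderivative is F(r) = -4*cos(r).
Then F(pi/6) - F(0) = (-2*sqrt(3)) - (-4) = 4 - 2*sqrt(3).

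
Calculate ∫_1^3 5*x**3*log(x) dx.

Integrate by parts once (u = ln x, dv = 5*x**3 dx).
An antiderivative is F(x) = 5*x**4*(4*log(x) - 1)/16.
Then F(3) - F(1) = (-405/16 + 405*log(3)/4) - (-5/16) = -25 + 405*log(3)/4.

-25 + 405*log(3)/4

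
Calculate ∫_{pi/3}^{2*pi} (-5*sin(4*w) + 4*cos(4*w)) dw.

An antiderivative is F(w) = sin(4*w) + 5*cos(4*w)/4.
Then F(2*pi) - F(pi/3) = (5/4) - (-sqrt(3)/2 - 5/8) = sqrt(3)/2 + 15/8.

sqrt(3)/2 + 15/8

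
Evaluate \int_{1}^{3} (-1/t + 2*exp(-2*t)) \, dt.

An antiderivative is F(t) = -log(t) - exp(-2*t).
Then F(3) - F(1) = (-log(3) - exp(-6)) - (-exp(-2)) = -log(3) - exp(-6) + exp(-2).

-log(3) - exp(-6) + exp(-2)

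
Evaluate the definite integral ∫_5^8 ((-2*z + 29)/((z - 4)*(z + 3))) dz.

-5*log(11) + 21*log(2)

Factor the denominator: z**2 - z - 12 = (z + 3)(z - 4).
Partial fractions: (-2*z + 29)/((z - 4)*(z + 3)) = -5/(z + 3) + 3/(z - 4).
An antiderivative is F(z) = 3*log(z - 4) - 5*log(z + 3).
Then F(8) - F(5) = (-5*log(11) + 6*log(2)) - (-15*log(2)) = -5*log(11) + 21*log(2).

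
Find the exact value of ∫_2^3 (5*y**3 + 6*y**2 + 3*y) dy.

By the power rule, an antiderivative is F(y) = 5*y**4/4 + 2*y**3 + 3*y**2/2.
Then F(3) - F(2) = (675/4) - (42) = 507/4.

507/4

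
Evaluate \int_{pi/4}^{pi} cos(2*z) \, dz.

An antiderivative is F(z) = sin(2*z)/2.
Then F(pi) - F(pi/4) = (0) - (1/2) = -1/2.

-1/2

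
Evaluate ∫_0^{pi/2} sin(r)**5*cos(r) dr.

Let u = sin(r), so du = cos(r) dr. When r = 0, u = 0; when r = pi/2, u = 1.
The integral becomes ∫ u**5 du from 0 to 1, with antiderivative u**6/6.
Back in r: F(r) = sin(r)**6/6.
Then F(pi/2) - F(0) = (1/6) - (0) = 1/6.

1/6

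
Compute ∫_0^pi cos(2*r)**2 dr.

pi/2

Use the identity cos^2(2*r) = (1 + cos(4*r))/2.
An antiderivative is F(r) = r/2 + sin(4*r)/8.
Then F(pi) - F(0) = (pi/2) - (0) = pi/2.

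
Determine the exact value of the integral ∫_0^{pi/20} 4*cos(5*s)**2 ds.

Use the identity cos^2(5*s) = (1 + cos(10*s))/2.
An antiderivative is F(s) = 2*s + sin(10*s)/5.
Then F(pi/20) - F(0) = (1/5 + pi/10) - (0) = 1/5 + pi/10.

1/5 + pi/10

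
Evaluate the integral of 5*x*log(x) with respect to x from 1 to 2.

Integrate by parts once (u = ln x, dv = 5*x dx).
An antiderivative is F(x) = 5*x**2*(2*log(x) - 1)/4.
Then F(2) - F(1) = (-5 + 10*log(2)) - (-5/4) = -15/4 + 10*log(2).

-15/4 + 10*log(2)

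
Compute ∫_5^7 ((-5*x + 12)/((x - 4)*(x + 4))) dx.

-4*log(11) + 7*log(3)

Factor the denominator: x**2 - 16 = (x + 4)(x - 4).
Partial fractions: (-5*x + 12)/((x - 4)*(x + 4)) = -4/(x + 4) - 1/(x - 4).
An antiderivative is F(x) = -log(x - 4) - 4*log(x + 4).
Then F(7) - F(5) = (-4*log(11) - log(3)) - (-8*log(3)) = -4*log(11) + 7*log(3).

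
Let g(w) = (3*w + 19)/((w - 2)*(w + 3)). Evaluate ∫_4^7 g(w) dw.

-7*log(2) + 2*log(7) + 3*log(5)

Factor the denominator: w**2 + w - 6 = (w + 3)(w - 2).
Partial fractions: (3*w + 19)/((w - 2)*(w + 3)) = -2/(w + 3) + 5/(w - 2).
An antiderivative is F(w) = 5*log(w - 2) - 2*log(w + 3).
Then F(7) - F(4) = (-2*log(2) + 3*log(5)) - (log(32/49)) = -7*log(2) + 2*log(7) + 3*log(5).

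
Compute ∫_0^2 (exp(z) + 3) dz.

5 + exp(2)

An antiderivative is F(z) = 3*z + exp(z).
Then F(2) - F(0) = (6 + exp(2)) - (1) = 5 + exp(2).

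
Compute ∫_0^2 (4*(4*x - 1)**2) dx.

Let u = 4*x - 1, so du = 4 dx. When x = 0, u = -1; when x = 2, u = 7.
The integral becomes ∫ u**2 du from -1 to 7, with antiderivative u**3/3.
Back in x: F(x) = (4*x - 1)**3/3.
Then F(2) - F(0) = (343/3) - (-1/3) = 344/3.

344/3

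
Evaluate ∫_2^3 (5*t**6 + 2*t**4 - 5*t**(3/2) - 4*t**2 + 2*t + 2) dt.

By the power rule, an antiderivative is F(t) = 5*t**7/7 - 2*t**(5/2) + 2*t**5/5 - 4*t**3/3 + t**2 + 2*t.
Then F(3) - F(2) = (57342/35 - 18*sqrt(3)) - (10664/105 - 8*sqrt(2)) = -18*sqrt(3) + 8*sqrt(2) + 161362/105.

-18*sqrt(3) + 8*sqrt(2) + 161362/105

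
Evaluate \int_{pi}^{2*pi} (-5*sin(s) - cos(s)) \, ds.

An antiderivative is F(s) = -sin(s) + 5*cos(s).
Then F(2*pi) - F(pi) = (5) - (-5) = 10.

10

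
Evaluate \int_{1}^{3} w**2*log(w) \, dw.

Integrate by parts once (u = ln w, dv = w**2 dw).
An antiderivative is F(w) = w**3*(3*log(w) - 1)/9.
Then F(3) - F(1) = (-3 + 9*log(3)) - (-1/9) = -26/9 + 9*log(3).

-26/9 + 9*log(3)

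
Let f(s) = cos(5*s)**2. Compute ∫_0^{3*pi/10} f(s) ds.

Use the identity cos^2(5*s) = (1 + cos(10*s))/2.
An antiderivative is F(s) = s/2 + sin(10*s)/20.
Then F(3*pi/10) - F(0) = (3*pi/20) - (0) = 3*pi/20.

3*pi/20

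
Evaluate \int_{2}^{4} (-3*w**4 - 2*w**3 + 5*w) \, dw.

-3426/5

By the power rule, an antiderivative is F(w) = -3*w**5/5 - w**4/2 + 5*w**2/2.
Then F(4) - F(2) = (-3512/5) - (-86/5) = -3426/5.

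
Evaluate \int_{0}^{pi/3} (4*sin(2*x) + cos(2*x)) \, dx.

sqrt(3)/4 + 3

An antiderivative is F(x) = sin(2*x)/2 - 2*cos(2*x).
Then F(pi/3) - F(0) = (sqrt(3)/4 + 1) - (-2) = sqrt(3)/4 + 3.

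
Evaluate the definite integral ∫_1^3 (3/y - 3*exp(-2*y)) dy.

-3*exp(-2)/2 + 3*exp(-6)/2 + 3*log(3)

An antiderivative is F(y) = 3*log(y) + 3*exp(-2*y)/2.
Then F(3) - F(1) = (3*exp(-6)/2 + 3*log(3)) - (3*exp(-2)/2) = -3*exp(-2)/2 + 3*exp(-6)/2 + 3*log(3).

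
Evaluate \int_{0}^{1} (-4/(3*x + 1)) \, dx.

-8*log(2)/3

An antiderivative is F(x) = -4*log(3*x + 1)/3.
Then F(1) - F(0) = (-8*log(2)/3) - (0) = -8*log(2)/3.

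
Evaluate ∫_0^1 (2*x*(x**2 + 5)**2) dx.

Let u = x**2 + 5, so du = 2*x dx. When x = 0, u = 5; when x = 1, u = 6.
The integral becomes ∫ u**2 du from 5 to 6, with antiderivative u**3/3.
Back in x: F(x) = (x**2 + 5)**3/3.
Then F(1) - F(0) = (72) - (125/3) = 91/3.

91/3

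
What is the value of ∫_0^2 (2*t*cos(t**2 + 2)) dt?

Let u = t**2 + 2, so du = 2*t dt. When t = 0, u = 2; when t = 2, u = 6.
The integral becomes ∫ cos(u) du from 2 to 6, with antiderivative sin(u).
Back in t: F(t) = sin(t**2 + 2).
Then F(2) - F(0) = (sin(6)) - (sin(2)) = -sin(2) + sin(6).

-sin(2) + sin(6)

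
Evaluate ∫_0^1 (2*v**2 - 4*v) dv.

-4/3

By the power rule, an antiderivative is F(v) = 2*v**3/3 - 2*v**2.
Then F(1) - F(0) = (-4/3) - (0) = -4/3.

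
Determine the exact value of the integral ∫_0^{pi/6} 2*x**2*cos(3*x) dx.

-4/27 + pi**2/54

Integrate by parts twice (u = x^2, dv = 2*cos(3*x) dx).
An antiderivative is F(x) = 2*x**2*sin(3*x)/3 + 4*x*cos(3*x)/9 - 4*sin(3*x)/27.
Then F(pi/6) - F(0) = (-4/27 + pi**2/54) - (0) = -4/27 + pi**2/54.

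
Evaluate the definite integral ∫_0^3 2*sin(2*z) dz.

Let u = 2*z, so du = 2 dz. When z = 0, u = 0; when z = 3, u = 6.
The integral becomes ∫ sin(u) du from 0 to 6, with antiderivative -cos(u).
Back in z: F(z) = -cos(2*z).
Then F(3) - F(0) = (-cos(6)) - (-1) = 1 - cos(6).

1 - cos(6)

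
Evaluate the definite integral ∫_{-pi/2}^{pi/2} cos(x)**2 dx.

pi/2

Use the identity cos^2(x) = (1 + cos(2*x))/2.
An antiderivative is F(x) = x/2 + sin(2*x)/4.
Then F(pi/2) - F(-pi/2) = (pi/4) - (-pi/4) = pi/2.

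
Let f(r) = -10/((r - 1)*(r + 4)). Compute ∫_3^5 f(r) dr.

Factor the denominator: r**2 + 3*r - 4 = (r + 4)(r - 1).
Partial fractions: -10/((r - 1)*(r + 4)) = 2/(r + 4) - 2/(r - 1).
An antiderivative is F(r) = -2*log(r - 1) + 2*log(r + 4).
Then F(5) - F(3) = (log(81/16)) - (log(49/4)) = -2*log(7) - 2*log(2) + 4*log(3).

-2*log(7) - 2*log(2) + 4*log(3)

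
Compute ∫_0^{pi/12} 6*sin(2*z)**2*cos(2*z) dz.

Let u = sin(2*z), so du = 2*cos(2*z) dz. When z = 0, u = 0; when z = pi/12, u = 1/2.
The integral becomes 3·∫ u**2 du from 0 to 1/2, with antiderivative u**3.
Back in z: F(z) = sin(2*z)**3.
Then F(pi/12) - F(0) = (1/8) - (0) = 1/8.

1/8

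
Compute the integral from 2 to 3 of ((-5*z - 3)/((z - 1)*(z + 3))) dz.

-5*log(2) - 3*log(3) + 3*log(5)

Factor the denominator: z**2 + 2*z - 3 = (z + 3)(z - 1).
Partial fractions: (-5*z - 3)/((z - 1)*(z + 3)) = -3/(z + 3) - 2/(z - 1).
An antiderivative is F(z) = -2*log(z - 1) - 3*log(z + 3).
Then F(3) - F(2) = (-5*log(2) - 3*log(3)) - (-3*log(5)) = -5*log(2) - 3*log(3) + 3*log(5).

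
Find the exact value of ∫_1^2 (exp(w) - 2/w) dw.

An antiderivative is F(w) = exp(w) - 2*log(w).
Then F(2) - F(1) = (-log(4) + exp(2)) - (exp(1)) = -exp(1) - log(4) + exp(2).

-exp(1) - log(4) + exp(2)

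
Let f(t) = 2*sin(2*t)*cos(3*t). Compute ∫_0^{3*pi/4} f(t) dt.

-3*sqrt(2)/5 - 4/5

Use the identity sin(2*t)cos(3*t) = [sin(5*t) + sin(-t)]/2.
An antiderivative is F(t) = cos(t) - cos(5*t)/5.
Then F(3*pi/4) - F(0) = (-3*sqrt(2)/5) - (4/5) = -3*sqrt(2)/5 - 4/5.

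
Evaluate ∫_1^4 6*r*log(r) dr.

Integrate by parts once (u = ln r, dv = 6*r dr).
An antiderivative is F(r) = 3*r**2*(2*log(r) - 1)/2.
Then F(4) - F(1) = (-24 + 96*log(2)) - (-3/2) = -45/2 + 96*log(2).

-45/2 + 96*log(2)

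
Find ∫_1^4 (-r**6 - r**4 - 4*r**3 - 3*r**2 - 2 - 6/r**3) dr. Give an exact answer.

-1608231/560

By the power rule, an antiderivative is F(r) = -r**7/7 - r**5/5 - r**4 - r**3 - 2*r + 3/r**2.
Then F(4) - F(1) = (-1608983/560) - (-47/35) = -1608231/560.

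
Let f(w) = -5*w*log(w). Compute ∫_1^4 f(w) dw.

75/4 - 80*log(2)

Integrate by parts once (u = ln w, dv = -5*w dw).
An antiderivative is F(w) = -5*w**2*(2*log(w) - 1)/4.
Then F(4) - F(1) = (20 - 80*log(2)) - (5/4) = 75/4 - 80*log(2).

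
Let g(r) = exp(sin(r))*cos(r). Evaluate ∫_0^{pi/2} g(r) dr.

-1 + E

Let u = sin(r), so du = cos(r) dr. When r = 0, u = 0; when r = pi/2, u = 1.
The integral becomes ∫ exp(u) du from 0 to 1, with antiderivative exp(u).
Back in r: F(r) = exp(sin(r)).
Then F(pi/2) - F(0) = (E) - (1) = -1 + E.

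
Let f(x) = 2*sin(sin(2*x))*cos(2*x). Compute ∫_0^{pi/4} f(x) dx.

1 - cos(1)

Let u = sin(2*x), so du = 2*cos(2*x) dx. When x = 0, u = 0; when x = pi/4, u = 1.
The integral becomes ∫ sin(u) du from 0 to 1, with antiderivative -cos(u).
Back in x: F(x) = -cos(sin(2*x)).
Then F(pi/4) - F(0) = (-cos(1)) - (-1) = 1 - cos(1).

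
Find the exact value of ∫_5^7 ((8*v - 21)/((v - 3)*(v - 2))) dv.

Factor the denominator: v**2 - 5*v + 6 = (v - 2)(v - 3).
Partial fractions: (8*v - 21)/((v - 3)*(v - 2)) = 5/(v - 2) + 3/(v - 3).
An antiderivative is F(v) = 3*log(v - 3) + 5*log(v - 2).
Then F(7) - F(5) = (6*log(2) + 5*log(5)) - (3*log(2) + 5*log(3)) = -5*log(3) + 3*log(2) + 5*log(5).

-5*log(3) + 3*log(2) + 5*log(5)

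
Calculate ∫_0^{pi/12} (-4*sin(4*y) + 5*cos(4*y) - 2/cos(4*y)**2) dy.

-1/2 + sqrt(3)/8

An antiderivative is F(y) = 5*sin(4*y)/4 + cos(4*y) - tan(4*y)/2.
Then F(pi/12) - F(0) = (sqrt(3)/8 + 1/2) - (1) = -1/2 + sqrt(3)/8.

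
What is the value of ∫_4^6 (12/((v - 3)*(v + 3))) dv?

log(49/9)

Factor the denominator: v**2 - 9 = (v + 3)(v - 3).
Partial fractions: 12/((v - 3)*(v + 3)) = -2/(v + 3) + 2/(v - 3).
An antiderivative is F(v) = 2*log(v - 3) - 2*log(v + 3).
Then F(6) - F(4) = (-log(9)) - (-log(49)) = log(49/9).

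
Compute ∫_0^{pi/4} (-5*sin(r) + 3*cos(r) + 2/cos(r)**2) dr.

-3 + 4*sqrt(2)

An antiderivative is F(r) = 3*sin(r) + 5*cos(r) + 2*tan(r).
Then F(pi/4) - F(0) = (2 + 4*sqrt(2)) - (5) = -3 + 4*sqrt(2).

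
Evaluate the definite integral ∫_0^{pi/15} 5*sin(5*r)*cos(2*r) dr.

-55*sqrt(5)/336 - 5*sqrt(30 - 6*sqrt(5))/112 + 115/112

Use the identity sin(5*r)cos(2*r) = [sin(7*r) + sin(3*r)]/2.
An antiderivative is F(r) = -5*cos(3*r)/6 - 5*cos(7*r)/14.
Then F(pi/15) - F(0) = (-55*sqrt(5)/336 - 5*sqrt(30 - 6*sqrt(5))/112 - 55/336) - (-25/21) = -55*sqrt(5)/336 - 5*sqrt(30 - 6*sqrt(5))/112 + 115/112.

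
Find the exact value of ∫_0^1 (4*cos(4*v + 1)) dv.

sin(5) - sin(1)

Let u = 4*v + 1, so du = 4 dv. When v = 0, u = 1; when v = 1, u = 5.
The integral becomes ∫ cos(u) du from 1 to 5, with antiderivative sin(u).
Back in v: F(v) = sin(4*v + 1).
Then F(1) - F(0) = (sin(5)) - (sin(1)) = sin(5) - sin(1).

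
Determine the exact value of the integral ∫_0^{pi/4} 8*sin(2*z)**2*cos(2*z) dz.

Let u = sin(2*z), so du = 2*cos(2*z) dz. When z = 0, u = 0; when z = pi/4, u = 1.
The integral becomes 4·∫ u**2 du from 0 to 1, with antiderivative 4*u**3/3.
Back in z: F(z) = 4*sin(2*z)**3/3.
Then F(pi/4) - F(0) = (4/3) - (0) = 4/3.

4/3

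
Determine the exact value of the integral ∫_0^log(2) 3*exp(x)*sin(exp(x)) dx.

-3*cos(2) + 3*cos(1)

Let u = exp(x), so du = exp(x) dx. When x = 0, u = 1; when x = log(2), u = 2.
The integral becomes 3·∫ sin(u) du from 1 to 2, with antiderivative -3*cos(u).
Back in x: F(x) = -3*cos(exp(x)).
Then F(log(2)) - F(0) = (-3*cos(2)) - (-3*cos(1)) = -3*cos(2) + 3*cos(1).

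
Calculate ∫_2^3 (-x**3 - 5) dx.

-85/4

By the power rule, an antiderivative is F(x) = -x**4/4 - 5*x.
Then F(3) - F(2) = (-141/4) - (-14) = -85/4.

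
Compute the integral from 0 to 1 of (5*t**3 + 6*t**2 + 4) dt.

By the power rule, an antiderivative is F(t) = 5*t**4/4 + 2*t**3 + 4*t.
Then F(1) - F(0) = (29/4) - (0) = 29/4.

29/4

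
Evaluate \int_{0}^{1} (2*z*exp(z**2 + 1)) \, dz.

-exp(1) + exp(2)

Let u = z**2 + 1, so du = 2*z dz. When z = 0, u = 1; when z = 1, u = 2.
The integral becomes ∫ exp(u) du from 1 to 2, with antiderivative exp(u).
Back in z: F(z) = exp(z**2 + 1).
Then F(1) - F(0) = (exp(2)) - (exp(1)) = -exp(1) + exp(2).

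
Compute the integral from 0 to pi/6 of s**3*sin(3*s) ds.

-2/27 + pi**2/108

Integrate by parts 3 times (u = s^3, dv = sin(3*s) ds).
An antiderivative is F(s) = -s**3*cos(3*s)/3 + s**2*sin(3*s)/3 + 2*s*cos(3*s)/9 - 2*sin(3*s)/27.
Then F(pi/6) - F(0) = (-2/27 + pi**2/108) - (0) = -2/27 + pi**2/108.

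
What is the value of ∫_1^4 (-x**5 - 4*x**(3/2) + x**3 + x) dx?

-13217/20

By the power rule, an antiderivative is F(x) = -x**6/6 - 8*x**(5/2)/5 + x**4/4 + x**2/2.
Then F(4) - F(1) = (-9928/15) - (-61/60) = -13217/20.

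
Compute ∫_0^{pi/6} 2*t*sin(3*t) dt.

2/9

Integrate by parts once (u = t, dv = 2*sin(3*t) dt).
An antiderivative is F(t) = -2*t*cos(3*t)/3 + 2*sin(3*t)/9.
Then F(pi/6) - F(0) = (2/9) - (0) = 2/9.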